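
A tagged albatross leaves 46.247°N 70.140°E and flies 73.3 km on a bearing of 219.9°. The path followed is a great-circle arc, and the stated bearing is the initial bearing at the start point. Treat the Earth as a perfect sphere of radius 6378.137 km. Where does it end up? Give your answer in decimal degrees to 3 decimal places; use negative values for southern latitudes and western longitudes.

Angular distance δ = d/R = 73.3 / 6378.137 = 0.011492 rad.
With φ₁ = 46.247° = 0.807162 rad and θ = 219.9° = 3.837979 rad:
Applying the spherical law of cosines for sides, sin φ₂ = sin φ₁ cos δ + cos φ₁ sin δ cos θ = 0.716183, so φ₂ = 45.740°.
Then Δλ = atan2(-0.005098, 0.482615) = -0.010563 rad, from sin θ sin δ cos φ₁ over cos δ − sin φ₁ sin φ₂.
Hence λ₂ = 70.140° + -0.605° = 69.535°.

latitude 45.740°, longitude 69.535°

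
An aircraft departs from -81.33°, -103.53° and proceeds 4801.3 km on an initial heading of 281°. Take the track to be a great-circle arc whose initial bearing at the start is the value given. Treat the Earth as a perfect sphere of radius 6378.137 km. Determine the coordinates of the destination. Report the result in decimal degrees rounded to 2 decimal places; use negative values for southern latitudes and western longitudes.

latitude -44.57°, longitude -173.93°

Central angle δ = d/R = 0.752775 rad.
With φ₁ = -81.33° = -1.419476 rad and θ = 281° = 4.904375 rad:
Destination latitude: φ₂ = arcsin( sin φ₁ cos δ + cos φ₁ sin δ cos θ ) = arcsin(-0.701791) = -44.57°.
Δλ = atan2( sin θ sin δ cos φ₁ , cos δ − sin φ₁ sin φ₂ ) = atan2(-0.101165, 0.036023) = -1.228711 rad = -70.40°.
Hence λ₂ = -103.53° + -70.40° = -173.93°.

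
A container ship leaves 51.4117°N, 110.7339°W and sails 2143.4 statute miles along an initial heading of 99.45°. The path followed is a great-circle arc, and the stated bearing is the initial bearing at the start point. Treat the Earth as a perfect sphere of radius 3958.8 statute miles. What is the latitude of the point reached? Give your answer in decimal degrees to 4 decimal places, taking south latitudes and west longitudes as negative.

δ = 2143.4/3958.8 = 0.541427 rad (31.0215°).
With φ₁ = 51.4117° = 0.897303 rad and θ = 99.45° = 1.735730 rad:
sin φ₂ = sin φ₁ cos δ + cos φ₁ sin δ cos θ = (0.781648)(0.856974) + (0.623720)(0.515359)(-0.164187) = 0.617076
φ₂ = asin(0.617076) = 0.665021 rad = 38.1029°.
Then Δλ = atan2(0.317078, 0.374638) = 0.702375 rad, from sin θ sin δ cos φ₁ over cos δ − sin φ₁ sin φ₂.
λ₂ = λ₁ + Δλ = -70.4908°.

latitude 38.1029°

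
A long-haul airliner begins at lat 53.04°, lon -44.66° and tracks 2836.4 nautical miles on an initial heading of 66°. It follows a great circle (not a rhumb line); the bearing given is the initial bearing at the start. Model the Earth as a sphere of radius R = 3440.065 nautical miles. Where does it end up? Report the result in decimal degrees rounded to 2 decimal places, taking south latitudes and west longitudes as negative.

The arc subtends δ = 2836.4/3440.065 = 0.824519 rad at the centre.
Start latitude φ₁ = 0.925723 rad; initial bearing θ = 1.151917 rad.
Applying the spherical law of cosines for sides, sin φ₂ = sin φ₁ cos δ + cos φ₁ sin δ cos θ = 0.722043, so φ₂ = 46.22°.
Δλ = atan2( sin θ sin δ cos φ₁ , cos δ − sin φ₁ sin φ₂ ) = atan2(0.403290, 0.101958) = 1.323171 rad = 75.81°.
Hence λ₂ = -44.66° + 75.81° = 31.15°.

latitude 46.22°, longitude 31.15°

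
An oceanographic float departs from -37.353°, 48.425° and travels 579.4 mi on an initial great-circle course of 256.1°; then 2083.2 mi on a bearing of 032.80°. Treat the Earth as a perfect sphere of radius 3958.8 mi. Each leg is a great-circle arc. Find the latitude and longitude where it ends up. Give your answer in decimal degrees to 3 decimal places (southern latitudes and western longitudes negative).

latitude -12.391°, longitude 54.118°

Apply the spherical direct solution leg by leg, carrying full precision between legs.
Leg 1: from (-37.353°, 48.425°), δ = 579.4/3958.8 = 0.146357 rad, θ = 256.1° → φ = -38.909°, λ = 37.943°.
Leg 2: from (-38.909°, 37.943°), δ = 2083.2/3958.8 = 0.526220 rad, θ = 32.8° → φ = -12.391°, λ = 54.118°.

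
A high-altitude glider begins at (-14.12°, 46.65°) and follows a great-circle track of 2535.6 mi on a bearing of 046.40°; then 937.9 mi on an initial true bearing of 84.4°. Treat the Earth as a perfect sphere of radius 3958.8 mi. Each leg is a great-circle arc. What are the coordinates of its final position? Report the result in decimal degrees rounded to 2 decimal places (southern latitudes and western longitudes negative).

Apply the spherical direct solution leg by leg, carrying full precision between legs.
Leg 1: from (-14.12°, 46.65°), δ = 2535.6/3958.8 = 0.640497 rad, θ = 46.4° → φ = 11.77°, λ = 72.89°.
Leg 2: from (11.77°, 72.89°), δ = 937.9/3958.8 = 0.236915 rad, θ = 84.4° → φ = 12.75°, λ = 86.74°.

latitude 12.75°, longitude 86.74°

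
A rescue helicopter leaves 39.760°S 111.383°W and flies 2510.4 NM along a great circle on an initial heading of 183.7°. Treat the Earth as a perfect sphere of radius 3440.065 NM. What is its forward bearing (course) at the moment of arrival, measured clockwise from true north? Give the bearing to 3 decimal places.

δ = 2510.4/3440.065 = 0.729754 rad (41.8118°).
Start latitude φ₁ = -0.693943 rad; initial bearing θ = 3.206170 rad.
sin φ₂ = sin φ₁ cos δ + cos φ₁ sin δ cos θ = (-0.639573)(0.745339) + (0.768730)(0.666686)(-0.997916) = -0.988132
φ₂ = asin(-0.988132) = -1.416579 rad = -81.164°.
For the longitude increment, Δλ = atan2( sin θ sin δ cos φ₁, cos δ − sin φ₁ sin φ₂ ) = atan2(-0.033073, 0.113356) = -16.265°.
λ₂ = λ₁ + Δλ = -127.648°.
The forward bearing on arrival equals the back-azimuth from the destination plus 180°.
Back-azimuth from P₂ (-81.164°, -127.648°) to P₁ (-39.760°, -111.383°), with Δλ' = λ₁ − λ₂ = 16.265°: atan2( sin Δλ' cos φ₁ , cos φ₂ sin φ₁ − sin φ₂ cos φ₁ cos Δλ' ) = 18.842°.
Final bearing = (18.842° + 180°) mod 360° = 198.842°.

final bearing 198.842°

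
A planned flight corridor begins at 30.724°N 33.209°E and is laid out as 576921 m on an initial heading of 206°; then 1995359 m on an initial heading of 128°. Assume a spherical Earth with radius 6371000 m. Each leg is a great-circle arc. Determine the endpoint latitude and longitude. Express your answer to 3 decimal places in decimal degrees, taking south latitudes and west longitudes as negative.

latitude 14.309°, longitude 45.191°

Apply the spherical direct solution leg by leg, carrying full precision between legs.
Leg 1: from (30.724°, 33.209°), δ = 576921/6371000 = 0.090554 rad, θ = 206° → φ = 26.036°, λ = 30.680°.
Leg 2: from (26.036°, 30.680°), δ = 1995359/6371000 = 0.313194 rad, θ = 128° → φ = 14.309°, λ = 45.191°.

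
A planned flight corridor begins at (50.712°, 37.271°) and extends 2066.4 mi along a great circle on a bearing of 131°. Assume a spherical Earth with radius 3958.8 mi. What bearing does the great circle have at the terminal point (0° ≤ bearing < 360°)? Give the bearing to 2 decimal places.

Angular distance δ = d/R = 2066.4 / 3958.8 = 0.521976 rad.
Converting: φ₁ = 0.885091 rad, θ = 2.286381 rad.
Applying the spherical law of cosines for sides, sin φ₂ = sin φ₁ cos δ + cos φ₁ sin δ cos θ = 0.463777, so φ₂ = 27.631°.
For the longitude increment, Δλ = atan2( sin θ sin δ cos φ₁, cos δ − sin φ₁ sin φ₂ ) = atan2(0.238276, 0.507885) = 25.134°.
λ₂ = λ₁ + Δλ = 62.405°.
The forward bearing on arrival equals the back-azimuth from the destination plus 180°.
Back-azimuth from P₂ (27.63°, 62.40°) to P₁ (50.71°, 37.27°), with Δλ' = λ₁ − λ₂ = -25.13°: atan2( sin Δλ' cos φ₁ , cos φ₂ sin φ₁ − sin φ₂ cos φ₁ cos Δλ' ) = 327.36°.
Final bearing = (327.36° + 180°) mod 360° = 147.36°.

final bearing 147.36°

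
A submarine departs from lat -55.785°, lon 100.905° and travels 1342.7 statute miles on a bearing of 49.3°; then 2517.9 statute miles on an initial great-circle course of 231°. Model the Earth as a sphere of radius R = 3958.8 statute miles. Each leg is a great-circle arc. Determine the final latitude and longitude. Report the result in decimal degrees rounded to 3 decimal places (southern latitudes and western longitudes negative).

latitude -54.169°, longitude 68.419°

Apply the spherical direct solution leg by leg, carrying full precision between legs.
Leg 1: from (-55.785°, 100.905°), δ = 1342.7/3958.8 = 0.339168 rad, θ = 49.3° → φ = -41.135°, λ = 120.471°.
Leg 2: from (-41.135°, 120.471°), δ = 2517.9/3958.8 = 0.636026 rad, θ = 231° → φ = -54.169°, λ = 68.419°.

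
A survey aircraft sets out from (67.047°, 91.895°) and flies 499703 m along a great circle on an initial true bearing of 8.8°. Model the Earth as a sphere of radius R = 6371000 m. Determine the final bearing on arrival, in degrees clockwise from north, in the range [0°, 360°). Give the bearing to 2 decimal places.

final bearing 10.82°

Angular distance δ = d/R = 499703 / 6371000 = 0.078434 rad.
Converting: φ₁ = 1.170191 rad, θ = 0.153589 rad.
sin φ₂ = sin φ₁ cos δ + cos φ₁ sin δ cos θ = (0.920825)(0.996926) + (0.389976)(0.078354)(0.988228) = 0.948190
φ₂ = asin(0.948190) = 1.247491 rad = 71.476°.
For the longitude increment, Δλ = atan2( sin θ sin δ cos φ₁, cos δ − sin φ₁ sin φ₂ ) = atan2(0.004675, 0.123808) = 2.162°.
λ₂ = 91.895° + 2.162° = 94.057°.
The forward bearing on arrival equals the back-azimuth from the destination plus 180°.
Back-azimuth from P₂ (71.48°, 94.06°) to P₁ (67.05°, 91.89°), with Δλ' = λ₁ − λ₂ = -2.16°: atan2( sin Δλ' cos φ₁ , cos φ₂ sin φ₁ − sin φ₂ cos φ₁ cos Δλ' ) = 190.82°.
Final bearing = (190.82° + 180°) mod 360° = 10.82°.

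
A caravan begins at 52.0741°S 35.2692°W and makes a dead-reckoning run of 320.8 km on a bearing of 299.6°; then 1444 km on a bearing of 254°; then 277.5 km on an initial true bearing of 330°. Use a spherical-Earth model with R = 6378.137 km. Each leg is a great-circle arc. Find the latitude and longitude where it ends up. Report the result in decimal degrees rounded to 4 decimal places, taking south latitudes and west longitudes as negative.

Apply the spherical direct solution leg by leg, carrying full precision between legs.
Leg 1: from (-52.0741°, -35.2692°), δ = 320.8/6378.137 = 0.050297 rad, θ = 299.6° → φ = -50.5830°, λ = -39.2169°.
Leg 2: from (-50.5830°, -39.2169°), δ = 1444/6378.137 = 0.226398 rad, θ = 254° → φ = -52.3838°, λ = -59.9193°.
Leg 3: from (-52.3838°, -59.9193°), δ = 277.5/6378.137 = 0.043508 rad, θ = 330° → φ = -50.2083°, λ = -61.8666°.

latitude -50.2083°, longitude -61.8666°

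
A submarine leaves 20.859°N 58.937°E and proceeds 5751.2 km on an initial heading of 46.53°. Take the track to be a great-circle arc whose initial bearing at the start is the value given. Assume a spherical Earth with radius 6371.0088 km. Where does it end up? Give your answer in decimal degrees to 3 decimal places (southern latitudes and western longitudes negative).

latitude 46.490°, longitude 114.778°

Central angle δ = d/R = 0.902714 rad.
Converting: φ₁ = 0.364058 rad, θ = 0.812102 rad.
sin φ₂ = sin φ₁ cos δ + cos φ₁ sin δ cos θ = (0.356069)(0.619482) + (0.934460)(0.785011)(0.687975) = 0.725250
φ₂ = asin(0.725250) = 0.811397 rad = 46.490°.
Δλ = atan2( sin θ sin δ cos φ₁ , cos δ − sin φ₁ sin φ₂ ) = atan2(0.532371, 0.361242) = 0.974609 rad = 55.841°.
Hence λ₂ = 58.937° + 55.841° = 114.778°.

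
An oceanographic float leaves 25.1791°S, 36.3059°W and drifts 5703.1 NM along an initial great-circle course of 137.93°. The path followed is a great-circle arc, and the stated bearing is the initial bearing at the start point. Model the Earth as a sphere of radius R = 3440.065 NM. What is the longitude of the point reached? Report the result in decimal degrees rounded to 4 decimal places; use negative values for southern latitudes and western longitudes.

Central angle δ = d/R = 1.657847 rad.
Start latitude φ₁ = -0.439458 rad; initial bearing θ = 2.407333 rad.
Applying the spherical law of cosines for sides, sin φ₂ = sin φ₁ cos δ + cos φ₁ sin δ cos θ = -0.632260, so φ₂ = -39.2171°.
Δλ = atan2( sin θ sin δ cos φ₁ , cos δ − sin φ₁ sin φ₂ ) = atan2(0.604077, -0.355935) = 2.103253 rad = 120.5075°.
λ₂ = λ₁ + Δλ = 84.2016°.

longitude 84.2016°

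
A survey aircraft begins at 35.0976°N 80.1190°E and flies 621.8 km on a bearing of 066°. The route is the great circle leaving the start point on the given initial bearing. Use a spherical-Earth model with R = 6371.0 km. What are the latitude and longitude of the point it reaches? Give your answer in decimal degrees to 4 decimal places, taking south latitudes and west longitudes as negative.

δ = 621.8/6371 = 0.097598 rad (5.5920°).
Start latitude φ₁ = 0.612569 rad; initial bearing θ = 1.151917 rad.
sin φ₂ = sin φ₁ cos δ + cos φ₁ sin δ cos θ = (0.574971)(0.995241) + (0.818174)(0.097444)(0.406737) = 0.604662
φ₂ = asin(0.604662) = 0.649342 rad = 37.2045°.
Δλ = atan2( sin θ sin δ cos φ₁ , cos δ − sin φ₁ sin φ₂ ) = atan2(0.072833, 0.647578) = 0.111999 rad = 6.4171°.
λ₂ = 80.1190° + 6.4171° = 86.5361°.

latitude 37.2045°, longitude 86.5361°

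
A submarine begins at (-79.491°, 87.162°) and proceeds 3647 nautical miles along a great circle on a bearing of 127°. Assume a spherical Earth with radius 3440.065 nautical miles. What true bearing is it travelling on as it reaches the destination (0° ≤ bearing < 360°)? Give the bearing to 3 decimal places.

final bearing 10.267°

Central angle δ = d/R = 1.060154 rad.
With φ₁ = -79.491° = -1.387380 rad and θ = 127° = 2.216568 rad:
Applying the spherical law of cosines for sides, sin φ₂ = sin φ₁ cos δ + cos φ₁ sin δ cos θ = -0.576302, so φ₂ = -35.191°.
Then Δλ = atan2(0.127081, -0.077898) = 2.120703 rad, from sin θ sin δ cos φ₁ over cos δ − sin φ₁ sin φ₂.
λ₂ = 87.162° + 121.507° = 208.669°, normalized to (−180°, 180°] → -151.331°.
The forward bearing on arrival equals the back-azimuth from the destination plus 180°.
Back-azimuth from P₂ (-35.191°, -151.331°) to P₁ (-79.491°, 87.162°), with Δλ' = λ₁ − λ₂ = 238.493°: atan2( sin Δλ' cos φ₁ , cos φ₂ sin φ₁ − sin φ₂ cos φ₁ cos Δλ' ) = 190.267°.
Final bearing = (190.267° + 180°) mod 360° = 10.267°.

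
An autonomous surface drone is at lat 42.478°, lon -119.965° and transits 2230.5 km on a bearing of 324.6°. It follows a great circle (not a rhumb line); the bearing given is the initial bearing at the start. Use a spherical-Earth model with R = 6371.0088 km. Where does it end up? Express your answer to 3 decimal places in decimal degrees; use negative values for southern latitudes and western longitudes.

latitude 57.198°, longitude -141.481°

The arc subtends δ = 2230.5/6371.0088 = 0.350102 rad at the centre.
With φ₁ = 42.478° = 0.741381 rad and θ = 324.6° = 5.665339 rad:
Destination latitude: φ₂ = arcsin( sin φ₁ cos δ + cos φ₁ sin δ cos θ ) = arcsin(0.840544) = 57.198°.
Δλ = atan2( sin θ sin δ cos φ₁ , cos δ − sin φ₁ sin φ₂ ) = atan2(-0.146541, 0.371712) = -0.375524 rad = -21.516°.
λ₂ = -119.965° + -21.516° = -141.481°.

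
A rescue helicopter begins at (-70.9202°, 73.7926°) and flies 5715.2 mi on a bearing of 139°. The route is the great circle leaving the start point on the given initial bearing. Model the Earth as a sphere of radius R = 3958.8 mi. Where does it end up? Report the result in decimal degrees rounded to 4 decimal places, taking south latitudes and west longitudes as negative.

latitude -21.3788°, longitude -150.5424°

Angular distance δ = d/R = 5715.2 / 3958.8 = 1.443670 rad.
Converting: φ₁ = -1.237791 rad, θ = 2.426008 rad.
Destination latitude: φ₂ = arcsin( sin φ₁ cos δ + cos φ₁ sin δ cos θ ) = arcsin(-0.364532) = -21.3788°.
For the longitude increment, Δλ = atan2( sin θ sin δ cos φ₁, cos δ − sin φ₁ sin φ₂ ) = atan2(0.212725, -0.217721) = 135.6650°.
λ₂ = 73.7926° + 135.6650° = 209.4576°, normalized to (−180°, 180°] → -150.5424°.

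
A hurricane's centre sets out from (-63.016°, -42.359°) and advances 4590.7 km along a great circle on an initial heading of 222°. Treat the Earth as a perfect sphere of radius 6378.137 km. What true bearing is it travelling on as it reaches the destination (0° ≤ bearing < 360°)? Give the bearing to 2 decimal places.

final bearing 317.72°

δ = 4590.7/6378.137 = 0.719756 rad (41.2390°).
Converting: φ₁ = -1.099837 rad, θ = 3.874631 rad.
sin φ₂ = sin φ₁ cos δ + cos φ₁ sin δ cos θ = (-0.891133)(0.751967) + (0.453742)(0.659201)(-0.743145) = -0.892382
φ₂ = asin(-0.892382) = -1.102597 rad = -63.174°.
Δλ = atan2( sin θ sin δ cos φ₁ , cos δ − sin φ₁ sin φ₂ ) = atan2(-0.200142, -0.043265) = -1.783692 rad = -102.198°.
λ₂ = -42.359° + -102.198° = -144.557°.
The forward bearing on arrival equals the back-azimuth from the destination plus 180°.
Back-azimuth from P₂ (-63.17°, -144.56°) to P₁ (-63.02°, -42.36°), with Δλ' = λ₁ − λ₂ = 102.20°: atan2( sin Δλ' cos φ₁ , cos φ₂ sin φ₁ − sin φ₂ cos φ₁ cos Δλ' ) = 137.72°.
Final bearing = (137.72° + 180°) mod 360° = 317.72°.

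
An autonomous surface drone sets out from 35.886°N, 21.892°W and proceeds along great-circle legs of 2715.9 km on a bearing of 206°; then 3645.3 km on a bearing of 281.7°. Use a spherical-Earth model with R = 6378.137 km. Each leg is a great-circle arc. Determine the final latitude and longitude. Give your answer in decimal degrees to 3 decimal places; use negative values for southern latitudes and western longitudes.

latitude 17.619°, longitude -66.386°

Apply the spherical direct solution leg by leg, carrying full precision between legs.
Leg 1: from (35.886°, -21.892°), δ = 2715.9/6378.137 = 0.425814 rad, θ = 206° → φ = 13.476°, λ = -32.623°.
Leg 2: from (13.476°, -32.623°), δ = 3645.3/6378.137 = 0.571531 rad, θ = 281.7° → φ = 17.619°, λ = -66.386°.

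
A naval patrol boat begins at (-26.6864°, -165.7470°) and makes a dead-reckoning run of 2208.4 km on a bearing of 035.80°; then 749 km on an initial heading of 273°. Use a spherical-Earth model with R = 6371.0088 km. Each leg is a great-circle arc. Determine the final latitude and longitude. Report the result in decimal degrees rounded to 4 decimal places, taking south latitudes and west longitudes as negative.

Apply the spherical direct solution leg by leg, carrying full precision between legs.
Leg 1: from (-26.6864°, -165.7470°), δ = 2208.4/6371.0088 = 0.346633 rad, θ = 35.8° → φ = -10.1486°, λ = -154.0996°.
Leg 2: from (-10.1486°, -154.0996°), δ = 749/6371.0088 = 0.117564 rad, θ = 273° → φ = -9.7264°, λ = -160.9248°.

latitude -9.7264°, longitude -160.9248°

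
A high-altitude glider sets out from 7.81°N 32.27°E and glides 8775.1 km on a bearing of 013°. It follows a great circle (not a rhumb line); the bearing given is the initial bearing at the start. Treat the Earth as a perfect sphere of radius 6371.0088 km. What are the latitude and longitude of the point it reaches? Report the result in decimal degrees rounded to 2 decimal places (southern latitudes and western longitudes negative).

latitude 76.77°, longitude 106.94°

Central angle δ = d/R = 1.377349 rad.
With φ₁ = 7.81° = 0.136310 rad and θ = 13° = 0.226893 rad:
Applying the spherical law of cosines for sides, sin φ₂ = sin φ₁ cos δ + cos φ₁ sin δ cos θ = 0.973450, so φ₂ = 76.77°.
Δλ = atan2( sin θ sin δ cos φ₁ , cos δ − sin φ₁ sin φ₂ ) = atan2(0.218707, 0.059963) = 1.303203 rad = 74.67°.
Hence λ₂ = 32.27° + 74.67° = 106.94°.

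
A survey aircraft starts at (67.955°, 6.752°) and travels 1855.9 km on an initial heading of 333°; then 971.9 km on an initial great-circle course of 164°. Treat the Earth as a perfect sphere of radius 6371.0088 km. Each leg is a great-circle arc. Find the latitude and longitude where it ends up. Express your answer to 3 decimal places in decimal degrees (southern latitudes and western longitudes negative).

latitude 71.146°, longitude -32.626°

Apply the spherical direct solution leg by leg, carrying full precision between legs.
Leg 1: from (67.955°, 6.752°), δ = 1855.9/6371.0088 = 0.291304 rad, θ = 333° → φ = 79.701°, λ = -40.073°.
Leg 2: from (79.701°, -40.073°), δ = 971.9/6371.0088 = 0.152550 rad, θ = 164° → φ = 71.146°, λ = -32.626°.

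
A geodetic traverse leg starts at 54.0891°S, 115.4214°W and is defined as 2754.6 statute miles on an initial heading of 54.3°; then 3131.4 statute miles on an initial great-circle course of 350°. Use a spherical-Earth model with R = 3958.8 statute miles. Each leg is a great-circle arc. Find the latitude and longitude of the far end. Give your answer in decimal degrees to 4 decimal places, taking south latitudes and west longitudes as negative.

latitude 20.9936°, longitude -88.3696°

Apply the spherical direct solution leg by leg, carrying full precision between legs.
Leg 1: from (-54.0891°, -115.4214°), δ = 2754.6/3958.8 = 0.695817 rad, θ = 54.3° → φ = -23.7190°, λ = -80.7698°.
Leg 2: from (-23.7190°, -80.7698°), δ = 3131.4/3958.8 = 0.790997 rad, θ = 350° → φ = 20.9936°, λ = -88.3696°.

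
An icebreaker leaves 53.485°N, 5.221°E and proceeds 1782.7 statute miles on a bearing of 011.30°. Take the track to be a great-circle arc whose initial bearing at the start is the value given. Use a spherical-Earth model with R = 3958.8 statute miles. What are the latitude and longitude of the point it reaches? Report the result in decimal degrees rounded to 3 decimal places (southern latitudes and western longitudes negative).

latitude 77.836°, longitude 29.096°

Angular distance δ = d/R = 1782.7 / 3958.8 = 0.450313 rad.
Start latitude φ₁ = 0.933489 rad; initial bearing θ = 0.197222 rad.
sin φ₂ = sin φ₁ cos δ + cos φ₁ sin δ cos θ = (0.803701)(0.900311) + (0.595033)(0.435248)(0.980615) = 0.977547
φ₂ = asin(0.977547) = 1.358487 rad = 77.836°.
Then Δλ = atan2(0.050747, 0.114655) = 0.416691 rad, from sin θ sin δ cos φ₁ over cos δ − sin φ₁ sin φ₂.
λ₂ = 5.221° + 23.875° = 29.096°.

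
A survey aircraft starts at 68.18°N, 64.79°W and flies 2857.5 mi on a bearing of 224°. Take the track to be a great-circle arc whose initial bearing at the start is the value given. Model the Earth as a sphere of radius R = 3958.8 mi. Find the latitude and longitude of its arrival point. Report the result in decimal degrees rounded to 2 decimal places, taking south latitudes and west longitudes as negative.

latitude 31.34°, longitude -97.30°

Angular distance δ = d/R = 2857.5 / 3958.8 = 0.721810 rad.
With φ₁ = 68.18° = 1.189965 rad and θ = 224° = 3.909538 rad:
sin φ₂ = sin φ₁ cos δ + cos φ₁ sin δ cos θ = (0.928356)(0.750611) + (0.371692)(0.660744)(-0.719340) = 0.520170
φ₂ = asin(0.520170) = 0.547049 rad = 31.34°.
For the longitude increment, Δλ = atan2( sin θ sin δ cos φ₁, cos δ − sin φ₁ sin φ₂ ) = atan2(-0.170603, 0.267709) = -32.51°.
λ₂ = λ₁ + Δλ = -97.30°.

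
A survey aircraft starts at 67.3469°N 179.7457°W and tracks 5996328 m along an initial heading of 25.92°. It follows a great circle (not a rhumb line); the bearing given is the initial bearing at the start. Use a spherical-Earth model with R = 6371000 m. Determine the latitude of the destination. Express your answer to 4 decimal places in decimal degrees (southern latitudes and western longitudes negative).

latitude 55.4253°

Angular distance δ = d/R = 5996328 / 6371000 = 0.941191 rad.
With φ₁ = 67.3469° = 1.175425 rad and θ = 25.92° = 0.452389 rad:
sin φ₂ = sin φ₁ cos δ + cos φ₁ sin δ cos θ = (0.922854)(0.588826) + (0.385151)(0.808260)(0.899405) = 0.823387
φ₂ = asin(0.823387) = 0.967353 rad = 55.4253°.
Then Δλ = atan2(0.136075, -0.171040) = 2.469555 rad, from sin θ sin δ cos φ₁ over cos δ − sin φ₁ sin φ₂.
λ₂ = -179.7457° + 141.4951° = -38.2506°.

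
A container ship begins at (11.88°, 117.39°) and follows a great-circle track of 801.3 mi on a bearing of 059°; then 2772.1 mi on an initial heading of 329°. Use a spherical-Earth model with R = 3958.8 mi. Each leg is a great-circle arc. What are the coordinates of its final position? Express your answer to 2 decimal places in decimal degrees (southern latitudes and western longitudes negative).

Apply the spherical direct solution leg by leg, carrying full precision between legs.
Leg 1: from (11.88°, 117.39°), δ = 801.3/3958.8 = 0.202410 rad, θ = 59° → φ = 17.64°, λ = 127.81°.
Leg 2: from (17.64°, 127.81°), δ = 2772.1/3958.8 = 0.700237 rad, θ = 329° → φ = 49.30°, λ = 97.22°.

latitude 49.30°, longitude 97.22°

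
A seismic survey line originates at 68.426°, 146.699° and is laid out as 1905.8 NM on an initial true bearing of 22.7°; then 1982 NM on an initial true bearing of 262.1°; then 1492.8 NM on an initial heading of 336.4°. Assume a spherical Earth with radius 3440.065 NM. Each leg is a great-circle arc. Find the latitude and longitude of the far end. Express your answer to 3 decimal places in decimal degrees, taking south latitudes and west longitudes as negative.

Apply the spherical direct solution leg by leg, carrying full precision between legs.
Leg 1: from (68.426°, 146.699°), δ = 1905.8/3440.065 = 0.554001 rad, θ = 22.7° → φ = 75.768°, λ = -88.973°.
Leg 2: from (75.768°, -88.973°), δ = 1982/3440.065 = 0.576152 rad, θ = 262.1° → φ = 52.601°, λ = -151.656°.
Leg 3: from (52.601°, -151.656°), δ = 1492.8/3440.065 = 0.433945 rad, θ = 336.4° → φ = 72.708°, λ = 173.852°.

latitude 72.708°, longitude 173.852°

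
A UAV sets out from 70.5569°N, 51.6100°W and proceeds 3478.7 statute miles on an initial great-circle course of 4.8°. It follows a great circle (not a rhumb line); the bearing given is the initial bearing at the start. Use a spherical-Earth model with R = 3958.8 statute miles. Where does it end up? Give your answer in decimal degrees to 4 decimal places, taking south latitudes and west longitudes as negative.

latitude 58.9957°, longitude 121.2050°

The arc subtends δ = 3478.7/3958.8 = 0.878726 rad at the centre.
Converting: φ₁ = 1.231450 rad, θ = 0.083776 rad.
Destination latitude: φ₂ = arcsin( sin φ₁ cos δ + cos φ₁ sin δ cos θ ) = arcsin(0.857129) = 58.9957°.
Then Δλ = atan2(0.021445, -0.170116) = 3.016191 rad, from sin θ sin δ cos φ₁ over cos δ − sin φ₁ sin φ₂.
Hence λ₂ = -51.6100° + 172.8150° = 121.2050°.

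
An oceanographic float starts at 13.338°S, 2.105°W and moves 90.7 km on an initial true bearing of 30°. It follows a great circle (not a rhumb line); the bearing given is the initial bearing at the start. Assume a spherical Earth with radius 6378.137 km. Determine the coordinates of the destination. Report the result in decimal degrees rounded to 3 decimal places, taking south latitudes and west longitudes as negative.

δ = 90.7/6378.137 = 0.014220 rad (0.8148°).
With φ₁ = -13.338° = -0.232792 rad and θ = 30° = 0.523599 rad:
Destination latitude: φ₂ = arcsin( sin φ₁ cos δ + cos φ₁ sin δ cos θ ) = arcsin(-0.218689) = -12.632°.
Then Δλ = atan2(0.006918, 0.949448) = 0.007286 rad, from sin θ sin δ cos φ₁ over cos δ − sin φ₁ sin φ₂.
Hence λ₂ = -2.105° + 0.417° = -1.688°.

latitude -12.632°, longitude -1.688°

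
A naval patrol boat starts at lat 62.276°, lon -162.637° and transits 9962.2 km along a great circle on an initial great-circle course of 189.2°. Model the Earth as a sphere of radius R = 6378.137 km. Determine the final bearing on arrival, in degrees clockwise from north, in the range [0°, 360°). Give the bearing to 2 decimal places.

Angular distance δ = d/R = 9962.2 / 6378.137 = 1.561929 rad.
Start latitude φ₁ = 1.086921 rad; initial bearing θ = 3.302163 rad.
Destination latitude: φ₂ = arcsin( sin φ₁ cos δ + cos φ₁ sin δ cos θ ) = arcsin(-0.451362) = -26.831°.
Δλ = atan2( sin θ sin δ cos φ₁ , cos δ − sin φ₁ sin φ₂ ) = atan2(-0.074376, 0.408412) = -0.180136 rad = -10.321°.
λ₂ = -162.637° + -10.321° = -172.958°.
The forward bearing on arrival equals the back-azimuth from the destination plus 180°.
Back-azimuth from P₂ (-26.83°, -172.96°) to P₁ (62.28°, -162.64°), with Δλ' = λ₁ − λ₂ = 10.32°: atan2( sin Δλ' cos φ₁ , cos φ₂ sin φ₁ − sin φ₂ cos φ₁ cos Δλ' ) = 4.78°.
Final bearing = (4.78° + 180°) mod 360° = 184.78°.

final bearing 184.78°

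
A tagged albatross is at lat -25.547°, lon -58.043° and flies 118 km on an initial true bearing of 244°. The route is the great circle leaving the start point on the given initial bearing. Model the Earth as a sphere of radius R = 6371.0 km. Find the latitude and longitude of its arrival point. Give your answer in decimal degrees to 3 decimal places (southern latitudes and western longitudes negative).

Angular distance δ = d/R = 118 / 6371 = 0.018521 rad.
With φ₁ = -25.547° = -0.445879 rad and θ = 244° = 4.258603 rad:
sin φ₂ = sin φ₁ cos δ + cos φ₁ sin δ cos θ = (-0.431251)(0.999828) + (0.902232)(0.018520)(-0.438371) = -0.438502
φ₂ = asin(-0.438502) = -0.453932 rad = -26.008°.
Then Δλ = atan2(-0.015019, 0.810724) = -0.018523 rad, from sin θ sin δ cos φ₁ over cos δ − sin φ₁ sin φ₂.
λ₂ = -58.043° + -1.061° = -59.104°.

latitude -26.008°, longitude -59.104°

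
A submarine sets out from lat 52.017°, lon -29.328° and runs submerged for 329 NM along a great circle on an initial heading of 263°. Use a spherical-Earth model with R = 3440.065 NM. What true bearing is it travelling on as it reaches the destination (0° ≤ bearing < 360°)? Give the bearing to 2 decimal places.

δ = 329/3440.065 = 0.095638 rad (5.4796°).
Converting: φ₁ = 0.907868 rad, θ = 4.590216 rad.
Applying the spherical law of cosines for sides, sin φ₂ = sin φ₁ cos δ + cos φ₁ sin δ cos θ = 0.777429, so φ₂ = 51.026°.
For the longitude increment, Δλ = atan2( sin θ sin δ cos φ₁, cos δ − sin φ₁ sin φ₂ ) = atan2(-0.058330, 0.382665) = -8.667°.
λ₂ = λ₁ + Δλ = -37.995°.
The forward bearing on arrival equals the back-azimuth from the destination plus 180°.
Back-azimuth from P₂ (51.03°, -37.99°) to P₁ (52.02°, -29.33°), with Δλ' = λ₁ − λ₂ = 8.67°: atan2( sin Δλ' cos φ₁ , cos φ₂ sin φ₁ − sin φ₂ cos φ₁ cos Δλ' ) = 76.21°.
Final bearing = (76.21° + 180°) mod 360° = 256.21°.

final bearing 256.21°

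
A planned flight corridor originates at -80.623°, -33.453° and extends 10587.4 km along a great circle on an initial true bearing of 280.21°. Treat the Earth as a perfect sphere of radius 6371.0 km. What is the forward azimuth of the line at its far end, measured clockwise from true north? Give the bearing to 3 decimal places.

Angular distance δ = d/R = 10587.4 / 6371 = 1.661811 rad.
Start latitude φ₁ = -1.407137 rad; initial bearing θ = 4.890587 rad.
Applying the spherical law of cosines for sides, sin φ₂ = sin φ₁ cos δ + cos φ₁ sin δ cos θ = 0.118436, so φ₂ = 6.802°.
For the longitude increment, Δλ = atan2( sin θ sin δ cos φ₁, cos δ − sin φ₁ sin φ₂ ) = atan2(-0.159686, 0.025964) = -80.765°.
λ₂ = λ₁ + Δλ = -114.218°.
The forward bearing on arrival equals the back-azimuth from the destination plus 180°.
Back-azimuth from P₂ (6.802°, -114.218°) to P₁ (-80.623°, -33.453°), with Δλ' = λ₁ − λ₂ = 80.765°: atan2( sin Δλ' cos φ₁ , cos φ₂ sin φ₁ − sin φ₂ cos φ₁ cos Δλ' ) = 170.707°.
Final bearing = (170.707° + 180°) mod 360° = 350.707°.

final bearing 350.707°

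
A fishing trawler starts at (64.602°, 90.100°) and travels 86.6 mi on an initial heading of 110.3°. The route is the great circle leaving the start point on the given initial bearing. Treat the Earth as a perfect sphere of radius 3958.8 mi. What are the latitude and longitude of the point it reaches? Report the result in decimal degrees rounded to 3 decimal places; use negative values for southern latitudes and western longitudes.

latitude 64.142°, longitude 92.796°

Angular distance δ = d/R = 86.6 / 3958.8 = 0.021875 rad.
With φ₁ = 64.602° = 1.127518 rad and θ = 110.3° = 1.925098 rad:
sin φ₂ = sin φ₁ cos δ + cos φ₁ sin δ cos θ = (0.903350)(0.999761) + (0.428904)(0.021874)(-0.346936) = 0.899879
φ₂ = asin(0.899879) = 1.119493 rad = 64.142°.
For the longitude increment, Δλ = atan2( sin θ sin δ cos φ₁, cos δ − sin φ₁ sin φ₂ ) = atan2(0.008799, 0.186855) = 2.696°.
λ₂ = λ₁ + Δλ = 92.796°.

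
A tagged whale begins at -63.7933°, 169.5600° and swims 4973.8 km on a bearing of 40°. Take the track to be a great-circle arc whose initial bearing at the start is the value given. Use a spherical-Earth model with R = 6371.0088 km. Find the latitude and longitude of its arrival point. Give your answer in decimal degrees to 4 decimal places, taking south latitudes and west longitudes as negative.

Central angle δ = d/R = 0.780693 rad.
Start latitude φ₁ = -1.113403 rad; initial bearing θ = 0.698132 rad.
sin φ₂ = sin φ₁ cos δ + cos φ₁ sin δ cos θ = (-0.897207)(0.710426) + (0.441611)(0.703772)(0.766044) = -0.399318
φ₂ = asin(-0.399318) = -0.410773 rad = -23.5355°.
Then Δλ = atan2(0.199774, 0.352156) = 0.516020 rad, from sin θ sin δ cos φ₁ over cos δ − sin φ₁ sin φ₂.
λ₂ = 169.5600° + 29.5658° = 199.1258°, normalized to (−180°, 180°] → -160.8742°.

latitude -23.5355°, longitude -160.8742°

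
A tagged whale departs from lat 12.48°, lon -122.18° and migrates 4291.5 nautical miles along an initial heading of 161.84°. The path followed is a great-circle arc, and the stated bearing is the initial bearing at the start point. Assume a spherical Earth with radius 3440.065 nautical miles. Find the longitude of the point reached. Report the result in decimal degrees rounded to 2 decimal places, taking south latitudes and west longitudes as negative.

Central angle δ = d/R = 1.247505 rad.
With φ₁ = 12.48° = 0.217817 rad and θ = 161.84° = 2.824641 rad:
sin φ₂ = sin φ₁ cos δ + cos φ₁ sin δ cos θ = (0.216099)(0.317689) + (0.976371)(0.948195)(-0.950190) = -0.811025
φ₂ = asin(-0.811025) = -0.945902 rad = -54.20°.
Then Δλ = atan2(0.288543, 0.492950) = 0.529569 rad, from sin θ sin δ cos φ₁ over cos δ − sin φ₁ sin φ₂.
λ₂ = λ₁ + Δλ = -91.84°.

longitude -91.84°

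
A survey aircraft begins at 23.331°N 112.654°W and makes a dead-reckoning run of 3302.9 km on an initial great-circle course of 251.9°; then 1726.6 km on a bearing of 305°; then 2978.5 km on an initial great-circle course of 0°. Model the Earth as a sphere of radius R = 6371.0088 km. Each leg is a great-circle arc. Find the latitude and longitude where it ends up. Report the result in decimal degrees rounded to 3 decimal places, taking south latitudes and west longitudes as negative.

Apply the spherical direct solution leg by leg, carrying full precision between legs.
Leg 1: from (23.331°, -112.654°), δ = 3302.9/6371.0088 = 0.518427 rad, θ = 251.9° → φ = 11.692°, λ = -141.403°.
Leg 2: from (11.692°, -141.403°), δ = 1726.6/6371.0088 = 0.271009 rad, θ = 305° → φ = 20.219°, λ = -154.917°.
Leg 3: from (20.219°, -154.917°), δ = 2978.5/6371.0088 = 0.467508 rad, θ = 0° → φ = 47.005°, λ = -154.917°.

latitude 47.005°, longitude -154.917°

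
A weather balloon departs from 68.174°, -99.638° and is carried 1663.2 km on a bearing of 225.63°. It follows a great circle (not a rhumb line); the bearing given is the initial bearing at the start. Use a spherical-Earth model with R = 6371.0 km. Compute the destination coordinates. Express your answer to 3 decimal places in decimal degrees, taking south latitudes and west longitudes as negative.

The arc subtends δ = 1663.2/6371 = 0.261058 rad at the centre.
With φ₁ = 68.174° = 1.189861 rad and θ = 225.63° = 3.937986 rad:
Applying the spherical law of cosines for sides, sin φ₂ = sin φ₁ cos δ + cos φ₁ sin δ cos θ = 0.829760, so φ₂ = 56.074°.
For the longitude increment, Δλ = atan2( sin θ sin δ cos φ₁, cos δ − sin φ₁ sin φ₂ ) = atan2(-0.068596, 0.195837) = -19.304°.
λ₂ = -99.638° + -19.304° = -118.942°.

latitude 56.074°, longitude -118.942°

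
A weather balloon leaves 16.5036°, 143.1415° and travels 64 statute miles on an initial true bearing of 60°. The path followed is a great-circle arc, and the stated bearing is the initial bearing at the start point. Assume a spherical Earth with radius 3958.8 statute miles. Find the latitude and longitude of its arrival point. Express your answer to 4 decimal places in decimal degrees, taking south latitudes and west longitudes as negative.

latitude 16.9651°, longitude 143.9802°

The arc subtends δ = 64/3958.8 = 0.016167 rad at the centre.
With φ₁ = 16.5036° = 0.288042 rad and θ = 60° = 1.047198 rad:
Applying the spherical law of cosines for sides, sin φ₂ = sin φ₁ cos δ + cos φ₁ sin δ cos θ = 0.291788, so φ₂ = 16.9651°.
Δλ = atan2( sin θ sin δ cos φ₁ , cos δ − sin φ₁ sin φ₂ ) = atan2(0.013423, 0.916979) = 0.014637 rad = 0.8387°.
λ₂ = 143.1415° + 0.8387° = 143.9802°.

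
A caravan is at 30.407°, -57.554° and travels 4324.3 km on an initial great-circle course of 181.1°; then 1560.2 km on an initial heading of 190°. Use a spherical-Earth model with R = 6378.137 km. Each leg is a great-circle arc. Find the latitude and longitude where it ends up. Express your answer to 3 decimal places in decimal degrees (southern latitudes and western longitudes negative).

Apply the spherical direct solution leg by leg, carrying full precision between legs.
Leg 1: from (30.407°, -57.554°), δ = 4324.3/6378.137 = 0.677988 rad, θ = 181.1° → φ = -8.433°, λ = -58.251°.
Leg 2: from (-8.433°, -58.251°), δ = 1560.2/6378.137 = 0.244617 rad, θ = 190° → φ = -22.223°, λ = -60.855°.

latitude -22.223°, longitude -60.855°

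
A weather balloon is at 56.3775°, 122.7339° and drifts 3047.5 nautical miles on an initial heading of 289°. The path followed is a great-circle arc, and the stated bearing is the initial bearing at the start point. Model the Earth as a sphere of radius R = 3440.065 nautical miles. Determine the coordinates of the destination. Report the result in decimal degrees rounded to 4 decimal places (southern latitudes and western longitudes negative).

latitude 41.7890°, longitude 43.5817°

The arc subtends δ = 3047.5/3440.065 = 0.885884 rad at the centre.
With φ₁ = 56.3775° = 0.983973 rad and θ = 289° = 5.044002 rad:
Applying the spherical law of cosines for sides, sin φ₂ = sin φ₁ cos δ + cos φ₁ sin δ cos θ = 0.666389, so φ₂ = 41.7890°.
For the longitude increment, Δλ = atan2( sin θ sin δ cos φ₁, cos δ − sin φ₁ sin φ₂ ) = atan2(-0.405477, 0.077700) = -79.1522°.
Hence λ₂ = 122.7339° + -79.1522° = 43.5817°.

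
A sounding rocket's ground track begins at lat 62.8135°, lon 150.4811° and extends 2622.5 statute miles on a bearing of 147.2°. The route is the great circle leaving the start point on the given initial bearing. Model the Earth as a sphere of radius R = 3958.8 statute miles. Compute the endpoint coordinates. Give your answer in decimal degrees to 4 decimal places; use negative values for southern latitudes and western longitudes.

The arc subtends δ = 2622.5/3958.8 = 0.662448 rad at the centre.
Start latitude φ₁ = 1.096302 rad; initial bearing θ = 2.569125 rad.
Applying the spherical law of cosines for sides, sin φ₂ = sin φ₁ cos δ + cos φ₁ sin δ cos θ = 0.465173, so φ₂ = 27.7214°.
Δλ = atan2( sin θ sin δ cos φ₁ , cos δ − sin φ₁ sin φ₂ ) = atan2(0.152225, 0.374706) = 0.385884 rad = 22.1095°.
λ₂ = 150.4811° + 22.1095° = 172.5906°.

latitude 27.7214°, longitude 172.5906°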